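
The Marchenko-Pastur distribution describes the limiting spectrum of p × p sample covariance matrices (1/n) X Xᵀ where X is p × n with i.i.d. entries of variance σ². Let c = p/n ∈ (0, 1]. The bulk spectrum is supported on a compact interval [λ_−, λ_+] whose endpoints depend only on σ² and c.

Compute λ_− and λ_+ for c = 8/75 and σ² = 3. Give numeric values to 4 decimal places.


c = 8/75 = 0.106667; √c = 0.326599.
λ_− = σ² (1 − √c)² = 3 · (1 − 0.326599)² = 3 · (0.673401)² = 1.360408.
λ_+ = σ² (1 + √c)² = 3 · (1 + 0.326599)² = 3 · (1.326599)² = 5.279592.

Rounded to 4 decimal places: λ_− ≈ 1.3604, λ_+ ≈ 5.2796.


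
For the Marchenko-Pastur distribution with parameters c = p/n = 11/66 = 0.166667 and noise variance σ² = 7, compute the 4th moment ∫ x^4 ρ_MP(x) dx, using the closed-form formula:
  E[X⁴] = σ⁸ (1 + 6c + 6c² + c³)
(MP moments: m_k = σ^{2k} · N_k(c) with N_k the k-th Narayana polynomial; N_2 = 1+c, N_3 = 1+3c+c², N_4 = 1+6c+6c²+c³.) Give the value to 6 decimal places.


E[X⁴] = σ⁸ (1 + 6c + 6c² + c³) (fourth MP moment). With σ² = 7 (so σ⁸ = 2401) and c = 11/66 = 0.166667: E[X⁴] = 2401 · (1 + 6·0.166667 + 6·(0.166667)² + (0.166667)³) = 2401 · 2.171296.

So E[X^4] = 5213.282407.


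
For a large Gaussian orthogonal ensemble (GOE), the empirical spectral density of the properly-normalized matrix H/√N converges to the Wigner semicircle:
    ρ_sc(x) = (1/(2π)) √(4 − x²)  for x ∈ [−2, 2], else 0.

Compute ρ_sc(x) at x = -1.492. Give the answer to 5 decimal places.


ρ_sc(x) = (1/(2π)) √(4 − x²). With x = -1.492:
  4 − x² = 4 − (-1.492)² = 4 − 2.226064 = 1.773936.
  √(4 − x²) = 1.331892.
  1/(2π) = 0.159155.
  ρ_sc(-1.492) = 0.159155 · 1.331892 = 0.211977.

Rounded to 5 decimal places: ρ_sc(-1.492) ≈ 0.21198.


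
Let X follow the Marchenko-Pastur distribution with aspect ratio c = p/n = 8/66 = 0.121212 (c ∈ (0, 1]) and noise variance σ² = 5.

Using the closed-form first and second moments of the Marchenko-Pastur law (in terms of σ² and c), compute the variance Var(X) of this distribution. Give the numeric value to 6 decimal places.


Recall the MP moments m_1 = E[X] = σ² and m_2 = E[X²] = σ⁴ (1 + c).
m_1 = E[X] = σ² = 5, so m_1² = 25.
m_2 = E[X²] = σ⁴ (1 + c) = 25 · (1 + 0.121212) = 25 · 1.121212 = 28.030303.
(Note m_2 − m_1² simplifies to c · σ⁴ = 0.121212 · 25.)

Var(X) = m_2 − m_1² = 28.030303 − 25 = 3.030303.


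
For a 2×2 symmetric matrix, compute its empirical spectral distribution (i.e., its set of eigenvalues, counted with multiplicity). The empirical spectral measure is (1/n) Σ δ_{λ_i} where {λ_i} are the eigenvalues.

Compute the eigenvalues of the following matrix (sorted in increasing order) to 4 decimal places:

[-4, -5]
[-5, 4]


Since M is real symmetric, both eigenvalues are real; they are the roots of det(λI − M) = λ² − (tr M) λ + det M.
tr M = -4 + 4 = 0.
det M = (-4)·4 − (-5)² = -16 − 25 = -41.
Characteristic polynomial: λ² − 41 = 0.
Discriminant Δ = (tr M)² − 4·det M = 0 − (-164) = 164; √Δ = 12.806248.
λ = (tr M ± √Δ)/2 = (0 ± 12.806248)/2, giving (tr M − √Δ)/2 = -6.4031 and (tr M + √Δ)/2 = 6.4031.

Eigenvalues sorted in increasing order: [-6.4031, 6.4031].


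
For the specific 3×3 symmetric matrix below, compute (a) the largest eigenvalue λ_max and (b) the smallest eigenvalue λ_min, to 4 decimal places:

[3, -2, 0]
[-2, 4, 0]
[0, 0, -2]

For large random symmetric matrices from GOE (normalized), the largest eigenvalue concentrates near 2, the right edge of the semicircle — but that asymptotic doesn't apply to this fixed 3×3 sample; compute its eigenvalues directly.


Since M is real symmetric, all three eigenvalues are real; they are the roots of det(λI − M) = λ³ − (tr M) λ² + s λ − det M, where s is the sum of the principal 2×2 minors.
tr M = 3 + 4 + (-2) = 5.
s = (3·4 − (-2)²) + (3·(-2) − 0²) + (4·(-2) − 0²) = 8 + (-6) + (-8) = -6.
det M (expand along row 1) = 3·(-8) − (-2)·4 + 0·0 = -16.
Characteristic polynomial: λ³ − 5λ² − 6λ + 16 = 0.
Substitute λ = y + (tr M)/3 = y + 1.666667 to remove the quadratic term: y³ + p·y + q = 0 with p = s − (tr M)²/3 = -14.333333 and q = −2(tr M)³/27 + (tr M)·s/3 − det M = -3.259259.
Three real roots ⇒ use the trigonometric (Viète) form: r = 2√(−p/3) = 4.371626, φ = arccos(3q/(p·r)) = arccos(0.156045) = 1.414111 rad.
y_k = r·cos(φ/3 − 2πk/3) for k = 0, 1, 2 gives y = 3.894886, -0.228219, -3.666667.
λ_k = y_k + 1.666667 gives λ = 5.5616, 1.4384, -2.0000 (check: the sum is 5.0000 = tr M).

Hence λ_max = 5.5616 and λ_min = -2.0000.


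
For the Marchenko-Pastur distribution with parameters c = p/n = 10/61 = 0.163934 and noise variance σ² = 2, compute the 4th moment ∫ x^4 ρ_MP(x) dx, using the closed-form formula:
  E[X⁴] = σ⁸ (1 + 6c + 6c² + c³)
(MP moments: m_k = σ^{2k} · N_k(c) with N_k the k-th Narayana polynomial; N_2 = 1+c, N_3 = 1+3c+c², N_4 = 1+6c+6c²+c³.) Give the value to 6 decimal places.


E[X⁴] = σ⁸ (1 + 6c + 6c² + c³) (fourth MP moment). With σ² = 2 (so σ⁸ = 16) and c = 10/61 = 0.163934: E[X⁴] = 16 · (1 + 6·0.163934 + 6·(0.163934)² + (0.163934)³) = 16 · 2.149259.

So E[X^4] = 34.388147.


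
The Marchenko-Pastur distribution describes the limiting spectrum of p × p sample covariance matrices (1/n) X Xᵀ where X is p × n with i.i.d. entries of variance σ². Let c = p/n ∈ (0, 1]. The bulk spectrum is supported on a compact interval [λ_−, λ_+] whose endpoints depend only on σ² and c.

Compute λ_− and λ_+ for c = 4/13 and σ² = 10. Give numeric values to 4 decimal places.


c = 4/13 = 0.307692; √c = 0.554700.
λ_− = σ² (1 − √c)² = 10 · (1 − 0.554700)² = 10 · (0.445300)² = 1.982919.
λ_+ = σ² (1 + √c)² = 10 · (1 + 0.554700)² = 10 · (1.554700)² = 24.170927.

Rounded to 4 decimal places: λ_− ≈ 1.9829, λ_+ ≈ 24.1709.


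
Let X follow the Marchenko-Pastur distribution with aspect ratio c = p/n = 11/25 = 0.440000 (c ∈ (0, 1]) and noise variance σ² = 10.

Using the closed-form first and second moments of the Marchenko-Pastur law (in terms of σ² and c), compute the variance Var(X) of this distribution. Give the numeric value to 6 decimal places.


Recall the MP moments m_1 = E[X] = σ² and m_2 = E[X²] = σ⁴ (1 + c).
m_1 = E[X] = σ² = 10, so m_1² = 100.
m_2 = E[X²] = σ⁴ (1 + c) = 100 · (1 + 0.440000) = 100 · 1.440000 = 144.000000.
(Note m_2 − m_1² simplifies to c · σ⁴ = 0.440000 · 100.)

Var(X) = m_2 − m_1² = 144.000000 − 100 = 44.000000.


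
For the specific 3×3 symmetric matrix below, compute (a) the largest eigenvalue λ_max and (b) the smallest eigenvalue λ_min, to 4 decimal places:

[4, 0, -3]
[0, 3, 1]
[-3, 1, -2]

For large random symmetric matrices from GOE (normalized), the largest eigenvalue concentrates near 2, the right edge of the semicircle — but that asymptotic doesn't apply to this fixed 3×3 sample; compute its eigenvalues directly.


Since M is real symmetric, all three eigenvalues are real; they are the roots of det(λI − M) = λ³ − (tr M) λ² + s λ − det M, where s is the sum of the principal 2×2 minors.
tr M = 4 + 3 + (-2) = 5.
s = (4·3 − 0²) + (4·(-2) − (-3)²) + (3·(-2) − 1²) = 12 + (-17) + (-7) = -12.
det M (expand along row 1) = 4·(-7) − 0·3 + (-3)·9 = -55.
Characteristic polynomial: λ³ − 5λ² − 12λ + 55 = 0.
Substitute λ = y + (tr M)/3 = y + 1.666667 to remove the quadratic term: y³ + p·y + q = 0 with p = s − (tr M)²/3 = -20.333333 and q = −2(tr M)³/27 + (tr M)·s/3 − det M = 25.740741.
Three real roots ⇒ use the trigonometric (Viète) form: r = 2√(−p/3) = 5.206833, φ = arccos(3q/(p·r)) = arccos(-0.729390) = 2.388227 rad.
y_k = r·cos(φ/3 − 2πk/3) for k = 0, 1, 2 gives y = 3.642266, 1.401251, -5.043517.
λ_k = y_k + 1.666667 gives λ = 5.3089, 3.0679, -3.3769 (check: the sum is 5.0000 = tr M).

Hence λ_max = 5.3089 and λ_min = -3.3769.


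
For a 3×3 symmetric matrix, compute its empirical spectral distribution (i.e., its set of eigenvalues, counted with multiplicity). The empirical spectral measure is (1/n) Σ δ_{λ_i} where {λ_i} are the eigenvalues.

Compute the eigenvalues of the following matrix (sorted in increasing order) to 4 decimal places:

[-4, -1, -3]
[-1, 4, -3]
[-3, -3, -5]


Since M is real symmetric, all three eigenvalues are real; they are the roots of det(λI − M) = λ³ − (tr M) λ² + s λ − det M, where s is the sum of the principal 2×2 minors.
tr M = -4 + 4 + (-5) = -5.
s = ((-4)·4 − (-1)²) + ((-4)·(-5) − (-3)²) + (4·(-5) − (-3)²) = -17 + 11 + (-29) = -35.
det M (expand along row 1) = (-4)·(-29) − (-1)·(-4) + (-3)·15 = 67.
Characteristic polynomial: λ³ + 5λ² − 35λ − 67 = 0.
Substitute λ = y + (tr M)/3 = y − 1.666667 to remove the quadratic term: y³ + p·y + q = 0 with p = s − (tr M)²/3 = -43.333333 and q = −2(tr M)³/27 + (tr M)·s/3 − det M = 0.592593.
Three real roots ⇒ use the trigonometric (Viète) form: r = 2√(−p/3) = 7.601170, φ = arccos(3q/(p·r)) = arccos(-0.005397) = 1.576194 rad.
y_k = r·cos(φ/3 − 2πk/3) for k = 0, 1, 2 gives y = 6.575958, 0.013675, -6.589633.
λ_k = y_k − 1.666667 gives λ = 4.9093, -1.6530, -8.2563 (check: the sum is -5.0000 = tr M).

Eigenvalues sorted in increasing order: [-8.2563, -1.6530, 4.9093].


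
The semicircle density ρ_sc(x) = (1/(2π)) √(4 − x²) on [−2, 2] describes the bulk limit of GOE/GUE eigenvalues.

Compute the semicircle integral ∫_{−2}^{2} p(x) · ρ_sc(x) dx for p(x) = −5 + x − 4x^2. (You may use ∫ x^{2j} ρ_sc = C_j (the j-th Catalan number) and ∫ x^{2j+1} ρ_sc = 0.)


Write p(x) = Σ a_i x^i, split into monomials and integrate each against ρ_sc separately.
Using ∫ x^{2j} ρ_sc = C_j = (1/(j+1)) C(2j, j) (Catalan numbers) and ∫ x^{2j+1} ρ_sc = 0 (odd monomials vanish by symmetry):
  i = 0 (even): a_0 · C_{0} = -5 · 1 = -5
  i = 1 (odd): ∫ x^1 ρ_sc = 0 (vanishes)
  i = 2 (even): a_2 · C_{1} = -4 · 1 = -4

Summing the contributions: ∫_{−2}^{2} p(x) ρ_sc(x) dx = (-5) + (-4) = -9.


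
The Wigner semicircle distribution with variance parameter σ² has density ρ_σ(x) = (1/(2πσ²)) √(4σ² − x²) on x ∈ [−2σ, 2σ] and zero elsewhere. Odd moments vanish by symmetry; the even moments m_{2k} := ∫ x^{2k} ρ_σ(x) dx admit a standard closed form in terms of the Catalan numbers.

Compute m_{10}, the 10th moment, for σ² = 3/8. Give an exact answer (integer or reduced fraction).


By the scaled semicircle moment identity, m_{2k} = σ^{2k} · C_k with k = 5.
C_5 = (1/(k+1)) · C(2k, k) = (1/6) · C(10, 5) = (1/6) · 252 = 42.
σ^{2k} = (σ²)^k = (3/8)^5 = 243/32768.

Therefore m_{10} = σ^{10} · C_5 = (243/32768) · 42 = 5103/16384.


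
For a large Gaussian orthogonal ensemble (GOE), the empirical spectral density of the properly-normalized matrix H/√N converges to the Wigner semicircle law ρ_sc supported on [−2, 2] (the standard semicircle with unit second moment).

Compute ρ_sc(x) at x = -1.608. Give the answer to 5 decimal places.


ρ_sc(x) = (1/(2π)) √(4 − x²). With x = -1.608:
  4 − x² = 4 − (-1.608)² = 4 − 2.585664 = 1.414336.
  √(4 − x²) = 1.189259.
  1/(2π) = 0.159155.
  ρ_sc(-1.608) = 0.159155 · 1.189259 = 0.189276.

Rounded to 5 decimal places: ρ_sc(-1.608) ≈ 0.18928.


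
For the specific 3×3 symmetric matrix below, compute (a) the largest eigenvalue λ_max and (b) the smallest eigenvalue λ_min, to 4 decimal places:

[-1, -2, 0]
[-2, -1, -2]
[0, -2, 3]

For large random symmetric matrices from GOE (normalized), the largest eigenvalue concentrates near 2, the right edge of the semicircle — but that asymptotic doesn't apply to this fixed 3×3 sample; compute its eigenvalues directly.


Since M is real symmetric, all three eigenvalues are real; they are the roots of det(λI − M) = λ³ − (tr M) λ² + s λ − det M, where s is the sum of the principal 2×2 minors.
tr M = -1 + (-1) + 3 = 1.
s = ((-1)·(-1) − (-2)²) + ((-1)·3 − 0²) + ((-1)·3 − (-2)²) = -3 + (-3) + (-7) = -13.
det M (expand along row 1) = (-1)·(-7) − (-2)·(-6) + 0·4 = -5.
Characteristic polynomial: λ³ − λ² − 13λ + 5 = 0.
Substitute λ = y + (tr M)/3 = y + 0.333333 to remove the quadratic term: y³ + p·y + q = 0 with p = s − (tr M)²/3 = -13.333333 and q = −2(tr M)³/27 + (tr M)·s/3 − det M = 0.592593.
Three real roots ⇒ use the trigonometric (Viète) form: r = 2√(−p/3) = 4.216370, φ = arccos(3q/(p·r)) = arccos(-0.031623) = 1.602424 rad.
y_k = r·cos(φ/3 − 2πk/3) for k = 0, 1, 2 gives y = 3.629055, 0.044451, -3.673506.
λ_k = y_k + 0.333333 gives λ = 3.9624, 0.3778, -3.3402 (check: the sum is 1.0000 = tr M).

Hence λ_max = 3.9624 and λ_min = -3.3402.


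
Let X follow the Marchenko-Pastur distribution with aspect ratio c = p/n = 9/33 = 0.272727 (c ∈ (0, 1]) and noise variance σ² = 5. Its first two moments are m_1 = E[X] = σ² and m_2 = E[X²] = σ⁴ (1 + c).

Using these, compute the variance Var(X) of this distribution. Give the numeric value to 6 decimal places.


m_1 = E[X] = σ² = 5, so m_1² = 25.
m_2 = E[X²] = σ⁴ (1 + c) = 25 · (1 + 0.272727) = 25 · 1.272727 = 31.818182.
(Note m_2 − m_1² simplifies to c · σ⁴ = 0.272727 · 25.)

Var(X) = m_2 − m_1² = 31.818182 − 25 = 6.818182.


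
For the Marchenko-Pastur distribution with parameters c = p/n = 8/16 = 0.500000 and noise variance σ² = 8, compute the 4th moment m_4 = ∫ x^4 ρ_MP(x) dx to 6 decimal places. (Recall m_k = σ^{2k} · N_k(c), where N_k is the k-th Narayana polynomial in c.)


E[X⁴] = σ⁸ (1 + 6c + 6c² + c³) (fourth MP moment). With σ² = 8 (so σ⁸ = 4096) and c = 8/16 = 0.500000: E[X⁴] = 4096 · (1 + 6·0.500000 + 6·(0.500000)² + (0.500000)³) = 4096 · 5.625000.

So E[X^4] = 23040.000000.


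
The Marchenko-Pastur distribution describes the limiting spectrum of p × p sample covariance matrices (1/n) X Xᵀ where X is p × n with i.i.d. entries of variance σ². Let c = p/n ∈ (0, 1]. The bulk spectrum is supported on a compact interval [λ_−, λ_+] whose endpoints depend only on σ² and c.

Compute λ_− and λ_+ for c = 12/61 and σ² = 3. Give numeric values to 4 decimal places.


c = 12/61 = 0.196721; √c = 0.443533.
λ_− = σ² (1 − √c)² = 3 · (1 − 0.443533)² = 3 · (0.556467)² = 0.928967.
λ_+ = σ² (1 + √c)² = 3 · (1 + 0.443533)² = 3 · (1.443533)² = 6.251361.

Rounded to 4 decimal places: λ_− ≈ 0.9290, λ_+ ≈ 6.2514.


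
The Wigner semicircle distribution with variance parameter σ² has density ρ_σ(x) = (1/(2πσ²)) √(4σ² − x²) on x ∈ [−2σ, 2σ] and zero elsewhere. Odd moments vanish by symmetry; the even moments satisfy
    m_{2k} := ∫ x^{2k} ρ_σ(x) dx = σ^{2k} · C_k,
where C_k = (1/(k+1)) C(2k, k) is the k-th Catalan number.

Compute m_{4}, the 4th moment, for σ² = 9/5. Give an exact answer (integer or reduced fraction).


By the scaled semicircle moment identity, m_{2k} = σ^{2k} · C_k with k = 2.
C_2 = (1/(k+1)) · C(2k, k) = (1/3) · C(4, 2) = (1/3) · 6 = 2.
σ^{2k} = (σ²)^k = (9/5)^2 = 81/25.

Therefore m_{4} = σ^{4} · C_2 = (81/25) · 2 = 162/25.


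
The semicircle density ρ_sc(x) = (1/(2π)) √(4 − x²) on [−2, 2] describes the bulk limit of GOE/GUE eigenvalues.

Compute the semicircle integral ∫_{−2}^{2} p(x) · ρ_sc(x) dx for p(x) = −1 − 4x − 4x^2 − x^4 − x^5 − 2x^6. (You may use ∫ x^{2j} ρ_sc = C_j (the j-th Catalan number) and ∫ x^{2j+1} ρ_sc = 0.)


Write p(x) = Σ a_i x^i, split into monomials and integrate each against ρ_sc separately.
Using ∫ x^{2j} ρ_sc = C_j = (1/(j+1)) C(2j, j) (Catalan numbers) and ∫ x^{2j+1} ρ_sc = 0 (odd monomials vanish by symmetry):
  i = 0 (even): a_0 · C_{0} = -1 · 1 = -1
  i = 1 (odd): ∫ x^1 ρ_sc = 0 (vanishes)
  i = 2 (even): a_2 · C_{1} = -4 · 1 = -4
  i = 4 (even): a_4 · C_{2} = -1 · 2 = -2
  i = 5 (odd): ∫ x^5 ρ_sc = 0 (vanishes)
  i = 6 (even): a_6 · C_{3} = -2 · 5 = -10

Summing the contributions: ∫_{−2}^{2} p(x) ρ_sc(x) dx = (-1) + (-4) + (-2) + (-10) = -17.


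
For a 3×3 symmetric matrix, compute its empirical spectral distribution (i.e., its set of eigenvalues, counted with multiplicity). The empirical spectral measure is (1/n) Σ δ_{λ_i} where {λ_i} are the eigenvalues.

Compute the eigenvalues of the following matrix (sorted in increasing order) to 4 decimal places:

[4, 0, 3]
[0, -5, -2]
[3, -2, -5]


Since M is real symmetric, all three eigenvalues are real; they are the roots of det(λI − M) = λ³ − (tr M) λ² + s λ − det M, where s is the sum of the principal 2×2 minors.
tr M = 4 + (-5) + (-5) = -6.
s = (4·(-5) − 0²) + (4·(-5) − 3²) + ((-5)·(-5) − (-2)²) = -20 + (-29) + 21 = -28.
det M (expand along row 1) = 4·21 − 0·6 + 3·15 = 129.
Characteristic polynomial: λ³ + 6λ² − 28λ − 129 = 0.
Substitute λ = y + (tr M)/3 = y − 2.000000 to remove the quadratic term: y³ + p·y + q = 0 with p = s − (tr M)²/3 = -40.000000 and q = −2(tr M)³/27 + (tr M)·s/3 − det M = -57.000000.
Three real roots ⇒ use the trigonometric (Viète) form: r = 2√(−p/3) = 7.302967, φ = arccos(3q/(p·r)) = arccos(0.585378) = 0.945450 rad.
y_k = r·cos(φ/3 − 2πk/3) for k = 0, 1, 2 gives y = 6.943296, -1.511296, -5.432000.
λ_k = y_k − 2.000000 gives λ = 4.9433, -3.5113, -7.4320 (check: the sum is -6.0000 = tr M).

Eigenvalues sorted in increasing order: [-7.4320, -3.5113, 4.9433].


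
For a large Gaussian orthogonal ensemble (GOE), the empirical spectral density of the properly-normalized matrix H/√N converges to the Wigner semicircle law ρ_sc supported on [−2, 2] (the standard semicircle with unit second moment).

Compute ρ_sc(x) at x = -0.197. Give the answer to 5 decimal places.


ρ_sc(x) = (1/(2π)) √(4 − x²). With x = -0.197:
  4 − x² = 4 − (-0.197)² = 4 − 0.038809 = 3.961191.
  √(4 − x²) = 1.990274.
  1/(2π) = 0.159155.
  ρ_sc(-0.197) = 0.159155 · 1.990274 = 0.316762.

Rounded to 5 decimal places: ρ_sc(-0.197) ≈ 0.31676.


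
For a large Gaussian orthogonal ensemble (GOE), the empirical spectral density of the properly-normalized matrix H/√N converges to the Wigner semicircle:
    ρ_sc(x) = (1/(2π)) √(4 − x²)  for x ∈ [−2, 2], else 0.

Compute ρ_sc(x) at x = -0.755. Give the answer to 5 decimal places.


ρ_sc(x) = (1/(2π)) √(4 − x²). With x = -0.755:
  4 − x² = 4 − (-0.755)² = 4 − 0.570025 = 3.429975.
  √(4 − x²) = 1.852019.
  1/(2π) = 0.159155.
  ρ_sc(-0.755) = 0.159155 · 1.852019 = 0.294758.

Rounded to 5 decimal places: ρ_sc(-0.755) ≈ 0.29476.


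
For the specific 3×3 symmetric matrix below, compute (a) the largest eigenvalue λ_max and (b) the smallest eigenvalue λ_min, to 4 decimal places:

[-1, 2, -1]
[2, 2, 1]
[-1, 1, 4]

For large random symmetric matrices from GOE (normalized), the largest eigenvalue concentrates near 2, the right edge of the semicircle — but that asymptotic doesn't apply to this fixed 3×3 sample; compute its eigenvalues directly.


Since M is real symmetric, all three eigenvalues are real; they are the roots of det(λI − M) = λ³ − (tr M) λ² + s λ − det M, where s is the sum of the principal 2×2 minors.
tr M = -1 + 2 + 4 = 5.
s = ((-1)·2 − 2²) + ((-1)·4 − (-1)²) + (2·4 − 1²) = -6 + (-5) + 7 = -4.
det M (expand along row 1) = (-1)·7 − 2·9 + (-1)·4 = -29.
Characteristic polynomial: λ³ − 5λ² − 4λ + 29 = 0.
Substitute λ = y + (tr M)/3 = y + 1.666667 to remove the quadratic term: y³ + p·y + q = 0 with p = s − (tr M)²/3 = -12.333333 and q = −2(tr M)³/27 + (tr M)·s/3 − det M = 13.074074.
Three real roots ⇒ use the trigonometric (Viète) form: r = 2√(−p/3) = 4.055175, φ = arccos(3q/(p·r)) = arccos(-0.784228) = 2.472247 rad.
y_k = r·cos(φ/3 − 2πk/3) for k = 0, 1, 2 gives y = 2.754400, 1.200259, -3.954659.
λ_k = y_k + 1.666667 gives λ = 4.4211, 2.8669, -2.2880 (check: the sum is 5.0000 = tr M).

Hence λ_max = 4.4211 and λ_min = -2.2880.


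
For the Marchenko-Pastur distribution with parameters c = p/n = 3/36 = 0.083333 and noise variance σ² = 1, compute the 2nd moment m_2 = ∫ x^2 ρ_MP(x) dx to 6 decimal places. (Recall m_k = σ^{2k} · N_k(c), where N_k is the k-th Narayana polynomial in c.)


E[X²] = σ⁴ (1 + c) (second MP moment). With σ² = 1 (so σ⁴ = 1) and c = 3/36 = 0.083333: E[X²] = 1 · (1 + 0.083333) = 1 · 1.083333.

So E[X^2] = 1.083333.


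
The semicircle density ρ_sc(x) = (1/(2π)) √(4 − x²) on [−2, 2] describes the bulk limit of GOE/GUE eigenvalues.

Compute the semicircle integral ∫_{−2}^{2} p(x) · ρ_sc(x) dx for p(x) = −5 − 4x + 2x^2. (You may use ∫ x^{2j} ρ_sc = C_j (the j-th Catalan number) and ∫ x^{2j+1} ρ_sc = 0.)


Write p(x) = Σ a_i x^i, split into monomials and integrate each against ρ_sc separately.
Using ∫ x^{2j} ρ_sc = C_j = (1/(j+1)) C(2j, j) (Catalan numbers) and ∫ x^{2j+1} ρ_sc = 0 (odd monomials vanish by symmetry):
  i = 0 (even): a_0 · C_{0} = -5 · 1 = -5
  i = 1 (odd): ∫ x^1 ρ_sc = 0 (vanishes)
  i = 2 (even): a_2 · C_{1} = 2 · 1 = 2

Summing the contributions: ∫_{−2}^{2} p(x) ρ_sc(x) dx = (-5) + 2 = -3.


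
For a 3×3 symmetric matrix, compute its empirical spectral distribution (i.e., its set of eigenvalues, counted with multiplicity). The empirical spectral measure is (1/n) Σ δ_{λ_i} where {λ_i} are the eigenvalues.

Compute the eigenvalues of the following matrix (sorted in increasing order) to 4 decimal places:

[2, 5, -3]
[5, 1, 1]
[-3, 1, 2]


Since M is real symmetric, all three eigenvalues are real; they are the roots of det(λI − M) = λ³ − (tr M) λ² + s λ − det M, where s is the sum of the principal 2×2 minors.
tr M = 2 + 1 + 2 = 5.
s = (2·1 − 5²) + (2·2 − (-3)²) + (1·2 − 1²) = -23 + (-5) + 1 = -27.
det M (expand along row 1) = 2·1 − 5·13 + (-3)·8 = -87.
Characteristic polynomial: λ³ − 5λ² − 27λ + 87 = 0.
Substitute λ = y + (tr M)/3 = y + 1.666667 to remove the quadratic term: y³ + p·y + q = 0 with p = s − (tr M)²/3 = -35.333333 and q = −2(tr M)³/27 + (tr M)·s/3 − det M = 32.740741.
Three real roots ⇒ use the trigonometric (Viète) form: r = 2√(−p/3) = 6.863753, φ = arccos(3q/(p·r)) = arccos(-0.405008) = 1.987784 rad.
y_k = r·cos(φ/3 − 2πk/3) for k = 0, 1, 2 gives y = 5.411375, 0.950964, -6.362339.
λ_k = y_k + 1.666667 gives λ = 7.0780, 2.6176, -4.6957 (check: the sum is 5.0000 = tr M).

Eigenvalues sorted in increasing order: [-4.6957, 2.6176, 7.0780].


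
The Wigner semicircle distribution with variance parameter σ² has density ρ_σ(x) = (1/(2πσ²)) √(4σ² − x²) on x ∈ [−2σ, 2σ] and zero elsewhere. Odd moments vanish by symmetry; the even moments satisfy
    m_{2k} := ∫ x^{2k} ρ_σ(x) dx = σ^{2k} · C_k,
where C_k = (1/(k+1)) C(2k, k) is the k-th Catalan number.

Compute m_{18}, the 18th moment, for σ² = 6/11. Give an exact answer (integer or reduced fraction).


By the scaled semicircle moment identity, m_{2k} = σ^{2k} · C_k with k = 9.
C_9 = (1/(k+1)) · C(2k, k) = (1/10) · C(18, 9) = (1/10) · 48620 = 4862.
σ^{2k} = (σ²)^k = (6/11)^9 = 10077696/2357947691.

Therefore m_{18} = σ^{18} · C_9 = (10077696/2357947691) · 4862 = 4454341632/214358881.


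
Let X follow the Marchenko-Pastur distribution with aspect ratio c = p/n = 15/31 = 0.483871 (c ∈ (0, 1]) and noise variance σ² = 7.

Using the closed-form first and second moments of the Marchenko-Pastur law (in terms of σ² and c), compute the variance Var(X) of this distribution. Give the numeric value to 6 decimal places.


Recall the MP moments m_1 = E[X] = σ² and m_2 = E[X²] = σ⁴ (1 + c).
m_1 = E[X] = σ² = 7, so m_1² = 49.
m_2 = E[X²] = σ⁴ (1 + c) = 49 · (1 + 0.483871) = 49 · 1.483871 = 72.709677.
(Note m_2 − m_1² simplifies to c · σ⁴ = 0.483871 · 49.)

Var(X) = m_2 − m_1² = 72.709677 − 49 = 23.709677.


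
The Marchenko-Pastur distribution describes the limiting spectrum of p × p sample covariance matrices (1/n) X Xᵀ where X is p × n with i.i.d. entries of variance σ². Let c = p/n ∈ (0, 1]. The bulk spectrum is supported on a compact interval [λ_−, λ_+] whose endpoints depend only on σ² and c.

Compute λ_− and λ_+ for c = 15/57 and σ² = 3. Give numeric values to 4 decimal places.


c = 15/57 = 0.263158; √c = 0.512989.
λ_− = σ² (1 − √c)² = 3 · (1 − 0.512989)² = 3 · (0.487011)² = 0.711539.
λ_+ = σ² (1 + √c)² = 3 · (1 + 0.512989)² = 3 · (1.512989)² = 6.867409.

Rounded to 4 decimal places: λ_− ≈ 0.7115, λ_+ ≈ 6.8674.


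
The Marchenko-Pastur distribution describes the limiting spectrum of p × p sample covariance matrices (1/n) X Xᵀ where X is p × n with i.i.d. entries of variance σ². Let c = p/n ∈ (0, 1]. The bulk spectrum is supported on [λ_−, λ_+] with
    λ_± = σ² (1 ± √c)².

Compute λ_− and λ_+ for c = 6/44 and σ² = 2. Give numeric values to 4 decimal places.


c = 6/44 = 0.136364; √c = 0.369274.
λ_− = σ² (1 − √c)² = 2 · (1 − 0.369274)² = 2 · (0.630726)² = 0.795629.
λ_+ = σ² (1 + √c)² = 2 · (1 + 0.369274)² = 2 · (1.369274)² = 3.749825.

Rounded to 4 decimal places: λ_− ≈ 0.7956, λ_+ ≈ 3.7498.


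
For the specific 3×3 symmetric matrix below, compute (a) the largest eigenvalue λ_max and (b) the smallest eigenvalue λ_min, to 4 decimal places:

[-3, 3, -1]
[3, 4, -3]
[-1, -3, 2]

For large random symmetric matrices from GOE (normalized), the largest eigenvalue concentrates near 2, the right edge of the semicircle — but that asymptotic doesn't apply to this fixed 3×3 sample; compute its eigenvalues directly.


Since M is real symmetric, all three eigenvalues are real; they are the roots of det(λI − M) = λ³ − (tr M) λ² + s λ − det M, where s is the sum of the principal 2×2 minors.
tr M = -3 + 4 + 2 = 3.
s = ((-3)·4 − 3²) + ((-3)·2 − (-1)²) + (4·2 − (-3)²) = -21 + (-7) + (-1) = -29.
det M (expand along row 1) = (-3)·(-1) − 3·3 + (-1)·(-5) = -1.
Characteristic polynomial: λ³ − 3λ² − 29λ + 1 = 0.
Substitute λ = y + (tr M)/3 = y + 1.000000 to remove the quadratic term: y³ + p·y + q = 0 with p = s − (tr M)²/3 = -32.000000 and q = −2(tr M)³/27 + (tr M)·s/3 − det M = -30.000000.
Three real roots ⇒ use the trigonometric (Viète) form: r = 2√(−p/3) = 6.531973, φ = arccos(3q/(p·r)) = arccos(0.430574) = 1.125667 rad.
y_k = r·cos(φ/3 − 2πk/3) for k = 0, 1, 2 gives y = 6.077518, -0.965638, -5.111880.
λ_k = y_k + 1.000000 gives λ = 7.0775, 0.0344, -4.1119 (check: the sum is 3.0000 = tr M).

Hence λ_max = 7.0775 and λ_min = -4.1119.


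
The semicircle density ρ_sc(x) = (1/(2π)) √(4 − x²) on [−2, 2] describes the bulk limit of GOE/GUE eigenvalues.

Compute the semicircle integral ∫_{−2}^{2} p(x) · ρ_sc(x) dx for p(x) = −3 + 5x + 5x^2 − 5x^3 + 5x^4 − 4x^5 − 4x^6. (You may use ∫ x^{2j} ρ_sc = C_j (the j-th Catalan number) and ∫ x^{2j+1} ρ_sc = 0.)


Write p(x) = Σ a_i x^i, split into monomials and integrate each against ρ_sc separately.
Using ∫ x^{2j} ρ_sc = C_j = (1/(j+1)) C(2j, j) (Catalan numbers) and ∫ x^{2j+1} ρ_sc = 0 (odd monomials vanish by symmetry):
  i = 0 (even): a_0 · C_{0} = -3 · 1 = -3
  i = 1 (odd): ∫ x^1 ρ_sc = 0 (vanishes)
  i = 2 (even): a_2 · C_{1} = 5 · 1 = 5
  i = 3 (odd): ∫ x^3 ρ_sc = 0 (vanishes)
  i = 4 (even): a_4 · C_{2} = 5 · 2 = 10
  i = 5 (odd): ∫ x^5 ρ_sc = 0 (vanishes)
  i = 6 (even): a_6 · C_{3} = -4 · 5 = -20

Summing the contributions: ∫_{−2}^{2} p(x) ρ_sc(x) dx = (-3) + 5 + 10 + (-20) = -8.


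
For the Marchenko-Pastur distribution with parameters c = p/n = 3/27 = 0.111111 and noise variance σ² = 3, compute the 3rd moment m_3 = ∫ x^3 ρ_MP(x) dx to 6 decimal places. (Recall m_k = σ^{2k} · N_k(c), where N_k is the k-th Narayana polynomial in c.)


E[X³] = σ⁶ (1 + 3c + c²) (third MP moment). With σ² = 3 (so σ⁶ = 27) and c = 3/27 = 0.111111: E[X³] = 27 · (1 + 3·0.111111 + (0.111111)²) = 27 · 1.345679.

So E[X^3] = 36.333333.


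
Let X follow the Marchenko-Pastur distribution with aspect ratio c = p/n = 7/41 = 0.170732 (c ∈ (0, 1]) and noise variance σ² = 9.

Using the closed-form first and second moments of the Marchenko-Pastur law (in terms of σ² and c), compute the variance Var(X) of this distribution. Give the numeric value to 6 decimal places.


Recall the MP moments m_1 = E[X] = σ² and m_2 = E[X²] = σ⁴ (1 + c).
m_1 = E[X] = σ² = 9, so m_1² = 81.
m_2 = E[X²] = σ⁴ (1 + c) = 81 · (1 + 0.170732) = 81 · 1.170732 = 94.829268.
(Note m_2 − m_1² simplifies to c · σ⁴ = 0.170732 · 81.)

Var(X) = m_2 − m_1² = 94.829268 − 81 = 13.829268.


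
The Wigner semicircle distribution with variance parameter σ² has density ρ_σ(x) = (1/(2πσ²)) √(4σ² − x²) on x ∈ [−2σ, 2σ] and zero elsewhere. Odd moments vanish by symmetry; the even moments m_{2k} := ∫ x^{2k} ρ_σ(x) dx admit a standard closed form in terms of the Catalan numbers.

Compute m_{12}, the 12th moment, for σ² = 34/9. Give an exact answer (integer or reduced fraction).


By the scaled semicircle moment identity, m_{2k} = σ^{2k} · C_k with k = 6.
C_6 = (1/(k+1)) · C(2k, k) = (1/7) · C(12, 6) = (1/7) · 924 = 132.
σ^{2k} = (σ²)^k = (34/9)^6 = 1544804416/531441.

Therefore m_{12} = σ^{12} · C_6 = (1544804416/531441) · 132 = 67971394304/177147.


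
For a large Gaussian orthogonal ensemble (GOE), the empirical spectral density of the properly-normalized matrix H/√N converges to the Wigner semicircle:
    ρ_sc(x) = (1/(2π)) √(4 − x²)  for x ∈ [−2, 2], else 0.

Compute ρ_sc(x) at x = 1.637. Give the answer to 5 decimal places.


ρ_sc(x) = (1/(2π)) √(4 − x²). With x = 1.637:
  4 − x² = 4 − (1.637)² = 4 − 2.679769 = 1.320231.
  √(4 − x²) = 1.149013.
  1/(2π) = 0.159155.
  ρ_sc(1.637) = 0.159155 · 1.149013 = 0.182871.

Rounded to 5 decimal places: ρ_sc(1.637) ≈ 0.18287.


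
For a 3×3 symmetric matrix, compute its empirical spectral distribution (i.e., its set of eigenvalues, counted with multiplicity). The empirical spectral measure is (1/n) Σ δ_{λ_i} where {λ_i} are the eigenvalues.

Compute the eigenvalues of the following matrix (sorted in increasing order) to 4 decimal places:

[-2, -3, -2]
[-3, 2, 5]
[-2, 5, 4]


Since M is real symmetric, all three eigenvalues are real; they are the roots of det(λI − M) = λ³ − (tr M) λ² + s λ − det M, where s is the sum of the principal 2×2 minors.
tr M = -2 + 2 + 4 = 4.
s = ((-2)·2 − (-3)²) + ((-2)·4 − (-2)²) + (2·4 − 5²) = -13 + (-12) + (-17) = -42.
det M (expand along row 1) = (-2)·(-17) − (-3)·(-2) + (-2)·(-11) = 50.
Characteristic polynomial: λ³ − 4λ² − 42λ − 50 = 0.
Substitute λ = y + (tr M)/3 = y + 1.333333 to remove the quadratic term: y³ + p·y + q = 0 with p = s − (tr M)²/3 = -47.333333 and q = −2(tr M)³/27 + (tr M)·s/3 − det M = -110.740741.
Three real roots ⇒ use the trigonometric (Viète) form: r = 2√(−p/3) = 7.944250, φ = arccos(3q/(p·r)) = arccos(0.883504) = 0.487505 rad.
y_k = r·cos(φ/3 − 2πk/3) for k = 0, 1, 2 gives y = 7.839590, -2.806710, -5.032880.
λ_k = y_k + 1.333333 gives λ = 9.1729, -1.4734, -3.6995 (check: the sum is 4.0000 = tr M).

Eigenvalues sorted in increasing order: [-3.6995, -1.4734, 9.1729].


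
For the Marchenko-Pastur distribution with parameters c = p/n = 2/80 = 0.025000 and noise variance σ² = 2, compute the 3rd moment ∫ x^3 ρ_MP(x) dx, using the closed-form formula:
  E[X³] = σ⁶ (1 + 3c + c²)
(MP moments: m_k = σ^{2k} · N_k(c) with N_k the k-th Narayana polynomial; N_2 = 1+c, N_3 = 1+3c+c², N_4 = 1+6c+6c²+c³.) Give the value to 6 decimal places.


E[X³] = σ⁶ (1 + 3c + c²) (third MP moment). With σ² = 2 (so σ⁶ = 8) and c = 2/80 = 0.025000: E[X³] = 8 · (1 + 3·0.025000 + (0.025000)²) = 8 · 1.075625.

So E[X^3] = 8.605000.


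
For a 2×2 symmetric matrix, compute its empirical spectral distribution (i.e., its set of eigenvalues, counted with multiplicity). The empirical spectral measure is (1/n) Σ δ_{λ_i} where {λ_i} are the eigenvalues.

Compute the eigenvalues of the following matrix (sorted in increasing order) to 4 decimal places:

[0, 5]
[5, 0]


Since M is real symmetric, both eigenvalues are real; they are the roots of det(λI − M) = λ² − (tr M) λ + det M.
tr M = 0 + 0 = 0.
det M = 0·0 − 5² = 0 − 25 = -25.
Characteristic polynomial: λ² − 25 = 0.
Discriminant Δ = (tr M)² − 4·det M = 0 − (-100) = 100; √Δ = 10.000000.
λ = (tr M ± √Δ)/2 = (0 ± 10.000000)/2, giving (tr M − √Δ)/2 = -5.0000 and (tr M + √Δ)/2 = 5.0000.

Eigenvalues sorted in increasing order: [-5.0000, 5.0000].


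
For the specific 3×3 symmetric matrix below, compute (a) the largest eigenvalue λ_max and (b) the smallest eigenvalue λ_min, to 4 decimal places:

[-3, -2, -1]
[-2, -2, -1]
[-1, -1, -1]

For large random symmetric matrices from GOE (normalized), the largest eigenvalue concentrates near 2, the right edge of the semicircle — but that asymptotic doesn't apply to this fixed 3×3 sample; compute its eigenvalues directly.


Since M is real symmetric, all three eigenvalues are real; they are the roots of det(λI − M) = λ³ − (tr M) λ² + s λ − det M, where s is the sum of the principal 2×2 minors.
tr M = -3 + (-2) + (-1) = -6.
s = ((-3)·(-2) − (-2)²) + ((-3)·(-1) − (-1)²) + ((-2)·(-1) − (-1)²) = 2 + 2 + 1 = 5.
det M (expand along row 1) = (-3)·1 − (-2)·1 + (-1)·0 = -1.
Characteristic polynomial: λ³ + 6λ² + 5λ + 1 = 0.
Substitute λ = y + (tr M)/3 = y − 2.000000 to remove the quadratic term: y³ + p·y + q = 0 with p = s − (tr M)²/3 = -7.000000 and q = −2(tr M)³/27 + (tr M)·s/3 − det M = 7.000000.
Three real roots ⇒ use the trigonometric (Viète) form: r = 2√(−p/3) = 3.055050, φ = arccos(3q/(p·r)) = arccos(-0.981981) = 2.951467 rad.
y_k = r·cos(φ/3 − 2πk/3) for k = 0, 1, 2 gives y = 1.692021, 1.356896, -3.048917.
λ_k = y_k − 2.000000 gives λ = -0.3080, -0.6431, -5.0489 (check: the sum is -6.0000 = tr M).

Hence λ_max = -0.3080 and λ_min = -5.0489.


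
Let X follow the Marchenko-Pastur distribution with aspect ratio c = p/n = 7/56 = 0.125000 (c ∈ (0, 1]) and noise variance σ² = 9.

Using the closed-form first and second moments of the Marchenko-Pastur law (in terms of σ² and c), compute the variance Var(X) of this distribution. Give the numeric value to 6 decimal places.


Recall the MP moments m_1 = E[X] = σ² and m_2 = E[X²] = σ⁴ (1 + c).
m_1 = E[X] = σ² = 9, so m_1² = 81.
m_2 = E[X²] = σ⁴ (1 + c) = 81 · (1 + 0.125000) = 81 · 1.125000 = 91.125000.
(Note m_2 − m_1² simplifies to c · σ⁴ = 0.125000 · 81.)

Var(X) = m_2 − m_1² = 91.125000 − 81 = 10.125000.


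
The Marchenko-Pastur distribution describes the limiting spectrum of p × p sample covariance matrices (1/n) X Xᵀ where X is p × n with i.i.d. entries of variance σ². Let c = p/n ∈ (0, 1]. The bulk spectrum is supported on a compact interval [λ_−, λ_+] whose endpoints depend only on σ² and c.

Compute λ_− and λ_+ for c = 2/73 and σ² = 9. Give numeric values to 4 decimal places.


c = 2/73 = 0.027397; √c = 0.165521.
λ_− = σ² (1 − √c)² = 9 · (1 − 0.165521)² = 9 · (0.834479)² = 6.267194.
λ_+ = σ² (1 + √c)² = 9 · (1 + 0.165521)² = 9 · (1.165521)² = 12.225957.

Rounded to 4 decimal places: λ_− ≈ 6.2672, λ_+ ≈ 12.2260.


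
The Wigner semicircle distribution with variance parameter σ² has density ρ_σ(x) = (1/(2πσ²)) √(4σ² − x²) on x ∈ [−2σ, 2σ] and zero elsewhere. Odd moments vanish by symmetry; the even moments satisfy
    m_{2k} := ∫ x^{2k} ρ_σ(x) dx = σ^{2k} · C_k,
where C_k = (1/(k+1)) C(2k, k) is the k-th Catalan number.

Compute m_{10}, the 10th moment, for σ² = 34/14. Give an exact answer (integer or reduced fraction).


By the scaled semicircle moment identity, m_{2k} = σ^{2k} · C_k with k = 5.
C_5 = (1/(k+1)) · C(2k, k) = (1/6) · C(10, 5) = (1/6) · 252 = 42.
σ^{2k} = (σ²)^k = (34/14)^5 = 1419857/16807.

Therefore m_{10} = σ^{10} · C_5 = (1419857/16807) · 42 = 8519142/2401.


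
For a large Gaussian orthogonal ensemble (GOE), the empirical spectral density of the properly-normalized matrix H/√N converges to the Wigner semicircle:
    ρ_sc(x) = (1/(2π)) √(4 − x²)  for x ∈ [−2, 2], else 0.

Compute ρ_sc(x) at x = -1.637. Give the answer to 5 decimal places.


ρ_sc(x) = (1/(2π)) √(4 − x²). With x = -1.637:
  4 − x² = 4 − (-1.637)² = 4 − 2.679769 = 1.320231.
  √(4 − x²) = 1.149013.
  1/(2π) = 0.159155.
  ρ_sc(-1.637) = 0.159155 · 1.149013 = 0.182871.

Rounded to 5 decimal places: ρ_sc(-1.637) ≈ 0.18287.


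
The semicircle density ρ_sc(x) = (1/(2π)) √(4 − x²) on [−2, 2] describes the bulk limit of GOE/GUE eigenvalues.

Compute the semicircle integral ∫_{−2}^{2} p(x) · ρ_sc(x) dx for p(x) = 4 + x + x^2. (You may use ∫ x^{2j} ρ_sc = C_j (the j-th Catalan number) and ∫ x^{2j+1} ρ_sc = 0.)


Write p(x) = Σ a_i x^i, split into monomials and integrate each against ρ_sc separately.
Using ∫ x^{2j} ρ_sc = C_j = (1/(j+1)) C(2j, j) (Catalan numbers) and ∫ x^{2j+1} ρ_sc = 0 (odd monomials vanish by symmetry):
  i = 0 (even): a_0 · C_{0} = 4 · 1 = 4
  i = 1 (odd): ∫ x^1 ρ_sc = 0 (vanishes)
  i = 2 (even): a_2 · C_{1} = 1 · 1 = 1

Summing the contributions: ∫_{−2}^{2} p(x) ρ_sc(x) dx = 4 + 1 = 5.


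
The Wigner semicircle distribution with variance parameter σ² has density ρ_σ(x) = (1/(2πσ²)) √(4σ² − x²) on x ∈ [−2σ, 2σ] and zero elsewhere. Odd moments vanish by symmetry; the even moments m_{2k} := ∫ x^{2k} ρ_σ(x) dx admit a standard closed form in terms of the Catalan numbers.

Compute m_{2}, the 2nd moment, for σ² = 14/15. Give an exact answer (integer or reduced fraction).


By the scaled semicircle moment identity, m_{2k} = σ^{2k} · C_k with k = 1.
C_1 = (1/(k+1)) · C(2k, k) = (1/2) · C(2, 1) = (1/2) · 2 = 1.
σ^{2k} = (σ²)^k = (14/15)^1 = 14/15.

Therefore m_{2} = σ^{2} · C_1 = (14/15) · 1 = 14/15.


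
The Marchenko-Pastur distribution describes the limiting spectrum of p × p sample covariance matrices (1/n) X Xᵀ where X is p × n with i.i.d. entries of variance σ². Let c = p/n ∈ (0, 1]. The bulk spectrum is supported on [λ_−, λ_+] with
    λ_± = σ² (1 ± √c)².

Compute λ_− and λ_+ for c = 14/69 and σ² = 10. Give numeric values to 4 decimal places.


c = 14/69 = 0.202899; √c = 0.450443.
λ_− = σ² (1 − √c)² = 10 · (1 − 0.450443)² = 10 · (0.549557)² = 3.020133.
λ_+ = σ² (1 + √c)² = 10 · (1 + 0.450443)² = 10 · (1.450443)² = 21.037838.

Rounded to 4 decimal places: λ_− ≈ 3.0201, λ_+ ≈ 21.0378.


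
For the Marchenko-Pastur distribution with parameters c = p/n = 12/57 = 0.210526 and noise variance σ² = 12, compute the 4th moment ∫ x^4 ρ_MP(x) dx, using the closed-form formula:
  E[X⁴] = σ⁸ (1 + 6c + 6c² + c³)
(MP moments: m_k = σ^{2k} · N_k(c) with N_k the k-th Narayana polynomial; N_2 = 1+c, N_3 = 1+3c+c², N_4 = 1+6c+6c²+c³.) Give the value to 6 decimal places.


E[X⁴] = σ⁸ (1 + 6c + 6c² + c³) (fourth MP moment). With σ² = 12 (so σ⁸ = 20736) and c = 12/57 = 0.210526: E[X⁴] = 20736 · (1 + 6·0.210526 + 6·(0.210526)² + (0.210526)³) = 20736 · 2.538417.

So E[X^4] = 52636.608252.


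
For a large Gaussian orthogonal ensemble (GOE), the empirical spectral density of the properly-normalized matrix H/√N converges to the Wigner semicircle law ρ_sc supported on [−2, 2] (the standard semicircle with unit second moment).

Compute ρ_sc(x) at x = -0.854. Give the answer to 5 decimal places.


ρ_sc(x) = (1/(2π)) √(4 − x²). With x = -0.854:
  4 − x² = 4 − (-0.854)² = 4 − 0.729316 = 3.270684.
  √(4 − x²) = 1.808503.
  1/(2π) = 0.159155.
  ρ_sc(-0.854) = 0.159155 · 1.808503 = 0.287832.

Rounded to 5 decimal places: ρ_sc(-0.854) ≈ 0.28783.
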